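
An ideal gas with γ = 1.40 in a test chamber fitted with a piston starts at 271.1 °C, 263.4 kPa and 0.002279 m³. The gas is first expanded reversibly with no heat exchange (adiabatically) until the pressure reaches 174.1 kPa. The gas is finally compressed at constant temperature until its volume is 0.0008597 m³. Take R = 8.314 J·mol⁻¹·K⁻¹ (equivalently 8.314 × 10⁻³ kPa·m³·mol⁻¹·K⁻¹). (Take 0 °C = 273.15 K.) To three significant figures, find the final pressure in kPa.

P₃ ≈ 620 kPa

Convert: T₁ = 544.2 K.
Adiabatic (γ = 1.40), T V^(γ−1) and P V^γ constant: T₂ = T₁·(P₂/P₁)^((γ−1)/γ) = 483.5 K; V₂ = V₁·(P₁/P₂)^(1/γ) = 0.003063 m³.
Isothermal, so P V is constant: T₃ = T₂; P₃ = P₂·(V₂/V₃) = 620.4 kPa.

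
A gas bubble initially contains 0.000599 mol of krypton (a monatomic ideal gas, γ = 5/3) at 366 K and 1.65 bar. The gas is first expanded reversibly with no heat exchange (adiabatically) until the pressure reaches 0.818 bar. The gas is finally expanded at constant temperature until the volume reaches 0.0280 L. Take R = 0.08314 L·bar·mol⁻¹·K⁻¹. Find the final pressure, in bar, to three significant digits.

From PV = nRT: V₁ = nRT₁/P₁ = 0.01105 L.
Reversible adiabatic, γ = 5/3: T₂ = T₁·(P₂/P₁)^((γ−1)/γ) = 276.4 K; V₂ = V₁·(P₁/P₂)^(1/γ) = 0.01683 L.
T constant ⇒ Boyle's law P V = const: T₃ = T₂; P₃ = P₂·(V₂/V₃) = 0.4917 bar.

P₃ ≈ 0.492 bar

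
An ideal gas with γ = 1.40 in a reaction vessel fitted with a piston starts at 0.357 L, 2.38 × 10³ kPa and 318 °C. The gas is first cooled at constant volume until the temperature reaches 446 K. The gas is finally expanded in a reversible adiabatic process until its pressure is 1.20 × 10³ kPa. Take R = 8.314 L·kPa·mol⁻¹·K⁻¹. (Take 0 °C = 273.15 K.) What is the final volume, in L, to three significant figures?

V₃ ≈ 0.476 L

Convert: T₁ = 591.1 K.
Isochoric, so P/T is constant: V₂ = V₁; P₂ = P₁·(T₂/T₁) = 1796 kPa.
Reversible adiabatic, γ = 1.40: T₃ = T₂·(P₃/P₂)^((γ−1)/γ) = 397.5 K; V₃ = V₂·(P₂/P₃)^(1/γ) = 0.4761 L.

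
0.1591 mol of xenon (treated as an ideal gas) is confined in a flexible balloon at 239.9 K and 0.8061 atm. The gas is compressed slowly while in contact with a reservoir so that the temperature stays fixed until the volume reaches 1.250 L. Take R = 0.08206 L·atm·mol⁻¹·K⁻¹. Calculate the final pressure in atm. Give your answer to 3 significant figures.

From PV = nRT: V₁ = nRT₁/P₁ = 3.885 L.
Isothermal, so P V is constant: T₂ = T₁; P₂ = P₁·(V₁/V₂) = 2.506 atm.

P₂ ≈ 2.51 atm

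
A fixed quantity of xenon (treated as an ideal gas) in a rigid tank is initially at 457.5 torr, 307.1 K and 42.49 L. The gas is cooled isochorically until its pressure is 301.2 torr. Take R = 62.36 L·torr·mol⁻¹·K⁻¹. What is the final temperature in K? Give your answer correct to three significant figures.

T₂ ≈ 202 K

V constant ⇒ P ∝ T: V₂ = V₁; T₂ = T₁·(P₂/P₁) = 202.2 K.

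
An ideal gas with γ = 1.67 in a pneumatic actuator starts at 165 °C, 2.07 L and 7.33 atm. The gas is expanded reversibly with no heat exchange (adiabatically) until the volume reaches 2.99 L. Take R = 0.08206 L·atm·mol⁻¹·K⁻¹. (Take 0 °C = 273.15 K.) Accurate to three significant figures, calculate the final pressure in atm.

P₂ ≈ 3.97 atm

Convert: T₁ = 438.1 K.
Reversible adiabatic, γ = 1.67: T₂ = T₁·(V₁/V₂)^(γ−1) = 342.5 K; P₂ = P₁·(V₁/V₂)^γ = 3.966 atm.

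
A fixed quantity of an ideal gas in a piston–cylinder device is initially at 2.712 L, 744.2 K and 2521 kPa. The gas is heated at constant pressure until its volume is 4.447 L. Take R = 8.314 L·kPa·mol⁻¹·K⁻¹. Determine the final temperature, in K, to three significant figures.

Isobaric, so V/T is constant: P₂ = P₁; T₂ = T₁·(V₂/V₁) = 1220 K.

T₂ ≈ 1.22e+03 K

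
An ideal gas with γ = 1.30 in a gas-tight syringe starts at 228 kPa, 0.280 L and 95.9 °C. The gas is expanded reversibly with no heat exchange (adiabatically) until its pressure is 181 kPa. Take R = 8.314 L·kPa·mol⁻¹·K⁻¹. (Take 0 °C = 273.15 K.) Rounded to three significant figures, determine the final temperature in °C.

T₂ ≈ 76.8 °C

Convert: T₁ = 369.0 K.
Adiabatic (γ = 1.30), T V^(γ−1) and P V^γ constant: T₂ = T₁·(P₂/P₁)^((γ−1)/γ) = 349.9 K; V₂ = V₁·(P₁/P₂)^(1/γ) = 0.3344 L.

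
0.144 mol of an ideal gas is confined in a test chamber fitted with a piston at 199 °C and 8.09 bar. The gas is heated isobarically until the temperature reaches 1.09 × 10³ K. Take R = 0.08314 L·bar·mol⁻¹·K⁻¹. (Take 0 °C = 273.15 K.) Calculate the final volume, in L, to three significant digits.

V₂ ≈ 1.61 L

Convert: T₁ = 472.1 K.
From PV = nRT: V₁ = nRT₁/P₁ = 0.6987 L.
Isobaric, so V/T is constant: P₂ = P₁; V₂ = V₁·(T₂/T₁) = 1.613 L.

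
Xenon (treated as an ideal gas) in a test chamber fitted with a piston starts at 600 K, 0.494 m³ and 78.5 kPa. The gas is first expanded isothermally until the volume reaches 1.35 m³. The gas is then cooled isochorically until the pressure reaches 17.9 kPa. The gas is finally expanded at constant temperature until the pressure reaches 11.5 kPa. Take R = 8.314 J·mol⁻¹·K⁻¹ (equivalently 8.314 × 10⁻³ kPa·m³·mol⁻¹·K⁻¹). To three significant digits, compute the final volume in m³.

T constant ⇒ Boyle's law P V = const: T₂ = T₁; P₂ = P₁·(V₁/V₂) = 28.73 kPa.
Isochoric, so P/T is constant: V₃ = V₂; T₃ = T₂·(P₃/P₂) = 373.9 K.
Isothermal, so P V is constant: T₄ = T₃; V₄ = V₃·(P₃/P₄) = 2.101 m³.

V₄ ≈ 2.10 m³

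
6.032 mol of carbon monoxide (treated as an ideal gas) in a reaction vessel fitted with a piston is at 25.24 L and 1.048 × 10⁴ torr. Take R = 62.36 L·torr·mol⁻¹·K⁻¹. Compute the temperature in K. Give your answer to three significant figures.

PV = nRT ⇒ T = PV/(nR) = (1.048e+04 × 25.24) / (6.032 × 62.36)

T ≈ 703 K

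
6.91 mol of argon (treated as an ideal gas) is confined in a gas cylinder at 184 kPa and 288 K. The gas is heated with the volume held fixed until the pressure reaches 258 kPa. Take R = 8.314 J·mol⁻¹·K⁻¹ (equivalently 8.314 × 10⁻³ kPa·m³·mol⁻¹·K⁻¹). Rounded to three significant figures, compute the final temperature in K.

T₂ ≈ 404 K

From PV = nRT: V₁ = nRT₁/P₁ = 0.08992 m³.
V constant ⇒ P ∝ T: V₂ = V₁; T₂ = T₁·(P₂/P₁) = 403.8 K.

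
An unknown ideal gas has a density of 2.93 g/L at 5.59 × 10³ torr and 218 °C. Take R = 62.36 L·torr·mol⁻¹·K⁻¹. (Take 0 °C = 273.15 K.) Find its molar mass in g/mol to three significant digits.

M ≈ 16.1 g/mol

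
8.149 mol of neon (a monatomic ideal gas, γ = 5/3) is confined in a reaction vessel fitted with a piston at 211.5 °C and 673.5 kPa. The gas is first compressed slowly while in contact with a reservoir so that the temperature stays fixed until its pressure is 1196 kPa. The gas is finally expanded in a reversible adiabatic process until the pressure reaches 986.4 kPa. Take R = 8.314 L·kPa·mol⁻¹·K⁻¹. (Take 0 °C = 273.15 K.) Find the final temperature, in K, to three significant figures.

Convert: T₁ = 484.6 K.
From PV = nRT: V₁ = nRT₁/P₁ = 48.75 L.
Isothermal, so P V is constant: T₂ = T₁; V₂ = V₁·(P₁/P₂) = 27.45 L.
Adiabatic (γ = 5/3), T V^(γ−1) and P V^γ constant: T₃ = T₂·(P₃/P₂)^((γ−1)/γ) = 448.7 K; V₃ = V₂·(P₂/P₃)^(1/γ) = 30.82 L.

T₃ ≈ 449 K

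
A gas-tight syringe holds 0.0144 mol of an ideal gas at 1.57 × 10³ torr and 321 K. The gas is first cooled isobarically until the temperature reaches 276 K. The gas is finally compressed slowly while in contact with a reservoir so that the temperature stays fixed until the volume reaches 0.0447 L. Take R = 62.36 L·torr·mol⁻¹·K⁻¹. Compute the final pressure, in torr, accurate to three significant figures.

From PV = nRT: V₁ = nRT₁/P₁ = 0.1836 L.
P constant ⇒ V ∝ T: P₂ = P₁; V₂ = V₁·(T₂/T₁) = 0.1579 L.
T constant ⇒ Boyle's law P V = const: T₃ = T₂; P₃ = P₂·(V₂/V₃) = 5545 torr.

P₃ ≈ 5.54e+03 torr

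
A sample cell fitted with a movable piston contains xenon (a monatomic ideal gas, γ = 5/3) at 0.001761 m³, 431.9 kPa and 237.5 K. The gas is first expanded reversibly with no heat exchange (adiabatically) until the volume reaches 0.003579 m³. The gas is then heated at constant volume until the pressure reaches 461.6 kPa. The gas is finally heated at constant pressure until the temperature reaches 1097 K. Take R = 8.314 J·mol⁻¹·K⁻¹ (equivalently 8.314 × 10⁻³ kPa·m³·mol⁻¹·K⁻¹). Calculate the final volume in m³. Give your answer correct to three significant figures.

V₄ ≈ 0.00761 m³

Reversible adiabatic, γ = 5/3: T₂ = T₁·(V₁/V₂)^(γ−1) = 148.0 K; P₂ = P₁·(V₁/V₂)^γ = 132.4 kPa.
V constant ⇒ P ∝ T: V₃ = V₂; T₃ = T₂·(P₃/P₂) = 515.9 K.
P constant ⇒ V ∝ T: P₄ = P₃; V₄ = V₃·(T₄/T₃) = 0.007611 m³.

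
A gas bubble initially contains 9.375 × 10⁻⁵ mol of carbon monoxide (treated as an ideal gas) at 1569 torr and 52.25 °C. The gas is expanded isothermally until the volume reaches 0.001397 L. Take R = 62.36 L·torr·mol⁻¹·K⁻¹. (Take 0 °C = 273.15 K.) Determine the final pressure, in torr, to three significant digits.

P₂ ≈ 1.36e+03 torr

Convert: T₁ = 325.4 K.
From PV = nRT: V₁ = nRT₁/P₁ = 0.001212 L.
T constant ⇒ Boyle's law P V = const: T₂ = T₁; P₂ = P₁·(V₁/V₂) = 1362 torr.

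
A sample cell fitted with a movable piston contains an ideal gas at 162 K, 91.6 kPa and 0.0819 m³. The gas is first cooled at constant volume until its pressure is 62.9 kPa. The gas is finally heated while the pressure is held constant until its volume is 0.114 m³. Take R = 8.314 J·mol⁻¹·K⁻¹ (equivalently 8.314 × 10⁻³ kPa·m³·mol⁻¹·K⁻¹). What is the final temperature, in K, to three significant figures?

T₃ ≈ 155 K

V constant ⇒ P ∝ T: V₂ = V₁; T₂ = T₁·(P₂/P₁) = 111.2 K.
P constant ⇒ V ∝ T: P₃ = P₂; T₃ = T₂·(V₃/V₂) = 154.8 K.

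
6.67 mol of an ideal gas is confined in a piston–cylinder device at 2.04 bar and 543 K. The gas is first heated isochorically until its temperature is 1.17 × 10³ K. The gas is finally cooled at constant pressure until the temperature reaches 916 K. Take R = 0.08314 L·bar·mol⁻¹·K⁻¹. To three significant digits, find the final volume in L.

From PV = nRT: V₁ = nRT₁/P₁ = 147.6 L.
Isochoric, so P/T is constant: V₂ = V₁; P₂ = P₁·(T₂/T₁) = 4.396 bar.
Isobaric, so V/T is constant: P₃ = P₂; V₃ = V₂·(T₃/T₂) = 115.6 L.

V₃ ≈ 116 L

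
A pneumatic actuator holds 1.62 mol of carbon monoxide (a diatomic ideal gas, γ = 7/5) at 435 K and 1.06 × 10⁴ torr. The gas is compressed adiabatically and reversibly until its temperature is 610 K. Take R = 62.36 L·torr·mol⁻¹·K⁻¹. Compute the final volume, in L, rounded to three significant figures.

V₂ ≈ 1.78 L

From PV = nRT: V₁ = nRT₁/P₁ = 4.146 L.
Adiabatic (γ = 7/5), T V^(γ−1) and P V^γ constant: P₂ = P₁·(T₂/T₁)^(γ/(γ−1)) = 3.461e+04 torr; V₂ = V₁·(T₁/T₂)^(1/(γ−1)) = 1.780 L.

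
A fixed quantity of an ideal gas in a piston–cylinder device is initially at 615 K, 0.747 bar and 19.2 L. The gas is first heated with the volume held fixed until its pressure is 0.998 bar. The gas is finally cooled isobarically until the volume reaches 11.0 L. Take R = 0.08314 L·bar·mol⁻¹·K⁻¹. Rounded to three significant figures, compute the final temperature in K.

Isochoric, so P/T is constant: V₂ = V₁; T₂ = T₁·(P₂/P₁) = 821.6 K.
Isobaric, so V/T is constant: P₃ = P₂; T₃ = T₂·(V₃/V₂) = 470.7 K.

T₃ ≈ 471 K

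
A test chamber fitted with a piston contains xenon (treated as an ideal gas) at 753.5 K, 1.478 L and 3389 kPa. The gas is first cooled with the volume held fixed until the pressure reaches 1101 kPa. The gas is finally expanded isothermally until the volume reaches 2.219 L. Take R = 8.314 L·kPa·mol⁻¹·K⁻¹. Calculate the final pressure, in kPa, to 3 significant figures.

Isochoric, so P/T is constant: V₂ = V₁; T₂ = T₁·(P₂/P₁) = 244.8 K.
T constant ⇒ Boyle's law P V = const: T₃ = T₂; P₃ = P₂·(V₂/V₃) = 733.3 kPa.

P₃ ≈ 733 kPa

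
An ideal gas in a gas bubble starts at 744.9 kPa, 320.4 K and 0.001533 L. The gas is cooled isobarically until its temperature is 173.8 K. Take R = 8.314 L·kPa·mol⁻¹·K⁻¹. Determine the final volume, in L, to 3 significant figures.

Isobaric, so V/T is constant: P₂ = P₁; V₂ = V₁·(T₂/T₁) = 0.0008316 L.

V₂ ≈ 0.000832 L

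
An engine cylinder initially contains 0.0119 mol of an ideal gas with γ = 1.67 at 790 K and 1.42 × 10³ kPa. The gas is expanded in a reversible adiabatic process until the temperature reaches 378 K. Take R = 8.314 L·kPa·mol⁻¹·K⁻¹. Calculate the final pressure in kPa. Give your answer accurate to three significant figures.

P₂ ≈ 226 kPa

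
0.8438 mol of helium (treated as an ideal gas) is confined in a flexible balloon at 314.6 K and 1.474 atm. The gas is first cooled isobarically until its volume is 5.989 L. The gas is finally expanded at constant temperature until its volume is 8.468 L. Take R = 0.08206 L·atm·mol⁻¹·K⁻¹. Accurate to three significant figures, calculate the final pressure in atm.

From PV = nRT: V₁ = nRT₁/P₁ = 14.78 L.
Isobaric, so V/T is constant: P₂ = P₁; T₂ = T₁·(V₂/V₁) = 127.5 K.
Isothermal, so P V is constant: T₃ = T₂; P₃ = P₂·(V₂/V₃) = 1.042 atm.

P₃ ≈ 1.04 atm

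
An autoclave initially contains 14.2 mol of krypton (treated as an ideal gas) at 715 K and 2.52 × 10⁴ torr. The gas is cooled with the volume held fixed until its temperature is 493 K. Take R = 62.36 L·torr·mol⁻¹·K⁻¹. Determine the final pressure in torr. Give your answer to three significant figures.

P₂ ≈ 1.74e+04 torr

From PV = nRT: V₁ = nRT₁/P₁ = 25.12 L.
V constant ⇒ P ∝ T: V₂ = V₁; P₂ = P₁·(T₂/T₁) = 1.738e+04 torr.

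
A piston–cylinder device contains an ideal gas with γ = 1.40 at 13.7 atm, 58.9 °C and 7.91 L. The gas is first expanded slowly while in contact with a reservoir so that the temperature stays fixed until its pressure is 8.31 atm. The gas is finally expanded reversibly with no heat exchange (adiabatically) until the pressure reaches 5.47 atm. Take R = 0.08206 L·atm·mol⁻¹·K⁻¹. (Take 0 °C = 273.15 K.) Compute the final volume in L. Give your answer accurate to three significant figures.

Convert: T₁ = 332.0 K.
Isothermal, so P V is constant: T₂ = T₁; V₂ = V₁·(P₁/P₂) = 13.04 L.
Reversible adiabatic, γ = 1.40: T₃ = T₂·(P₃/P₂)^((γ−1)/γ) = 294.7 K; V₃ = V₂·(P₂/P₃)^(1/γ) = 17.58 L.

V₃ ≈ 17.6 L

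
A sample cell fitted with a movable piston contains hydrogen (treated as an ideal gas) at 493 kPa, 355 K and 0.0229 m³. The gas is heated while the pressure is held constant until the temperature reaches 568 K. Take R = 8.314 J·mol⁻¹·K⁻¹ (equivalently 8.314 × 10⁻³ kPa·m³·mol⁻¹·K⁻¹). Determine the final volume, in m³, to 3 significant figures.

V₂ ≈ 0.0366 m³

P constant ⇒ V ∝ T: P₂ = P₁; V₂ = V₁·(T₂/T₁) = 0.03664 m³.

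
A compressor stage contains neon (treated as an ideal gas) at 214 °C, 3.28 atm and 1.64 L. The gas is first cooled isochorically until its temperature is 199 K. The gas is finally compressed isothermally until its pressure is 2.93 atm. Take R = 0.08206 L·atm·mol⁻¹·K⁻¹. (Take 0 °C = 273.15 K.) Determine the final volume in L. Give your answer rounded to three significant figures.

Convert: T₁ = 487.1 K.
Isochoric, so P/T is constant: V₂ = V₁; P₂ = P₁·(T₂/T₁) = 1.340 atm.
Isothermal, so P V is constant: T₃ = T₂; V₃ = V₂·(P₂/P₃) = 0.7500 L.

V₃ ≈ 0.750 L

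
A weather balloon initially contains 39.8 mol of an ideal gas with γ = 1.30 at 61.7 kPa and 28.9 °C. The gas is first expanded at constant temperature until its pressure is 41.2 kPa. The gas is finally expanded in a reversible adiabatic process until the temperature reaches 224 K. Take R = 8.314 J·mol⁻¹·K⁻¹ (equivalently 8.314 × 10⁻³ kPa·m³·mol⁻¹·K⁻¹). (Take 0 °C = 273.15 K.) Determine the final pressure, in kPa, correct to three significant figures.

P₃ ≈ 11.3 kPa

Convert: T₁ = 302.0 K.
From PV = nRT: V₁ = nRT₁/P₁ = 1.620 m³.
Isothermal, so P V is constant: T₂ = T₁; V₂ = V₁·(P₁/P₂) = 2.426 m³.
Adiabatic (γ = 1.30), T V^(γ−1) and P V^γ constant: P₃ = P₂·(T₃/T₂)^(γ/(γ−1)) = 11.28 kPa; V₃ = V₂·(T₂/T₃)^(1/(γ−1)) = 6.571 m³.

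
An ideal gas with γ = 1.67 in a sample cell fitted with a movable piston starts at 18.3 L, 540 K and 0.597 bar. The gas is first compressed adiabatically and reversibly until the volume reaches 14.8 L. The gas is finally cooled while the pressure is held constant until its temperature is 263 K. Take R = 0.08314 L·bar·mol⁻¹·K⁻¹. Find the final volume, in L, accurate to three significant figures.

V₃ ≈ 6.25 L

Adiabatic (γ = 1.67), T V^(γ−1) and P V^γ constant: T₂ = T₁·(V₁/V₂)^(γ−1) = 622.5 K; P₂ = P₁·(V₁/V₂)^γ = 0.8510 bar.
P constant ⇒ V ∝ T: P₃ = P₂; V₃ = V₂·(T₃/T₂) = 6.253 L.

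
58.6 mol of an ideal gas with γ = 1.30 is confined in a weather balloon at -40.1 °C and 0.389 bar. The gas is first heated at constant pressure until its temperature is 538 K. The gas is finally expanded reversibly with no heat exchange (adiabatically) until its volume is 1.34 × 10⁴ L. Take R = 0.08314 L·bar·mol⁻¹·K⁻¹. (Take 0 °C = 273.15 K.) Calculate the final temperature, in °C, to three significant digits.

T₃ ≈ 165 °C

Convert: T₁ = 233.0 K.
From PV = nRT: V₁ = nRT₁/P₁ = 2919 L.
Isobaric, so V/T is constant: P₂ = P₁; V₂ = V₁·(T₂/T₁) = 6738 L.
Adiabatic (γ = 1.30), T V^(γ−1) and P V^γ constant: T₃ = T₂·(V₂/V₃)^(γ−1) = 437.7 K; P₃ = P₂·(V₂/V₃)^γ = 0.1592 bar.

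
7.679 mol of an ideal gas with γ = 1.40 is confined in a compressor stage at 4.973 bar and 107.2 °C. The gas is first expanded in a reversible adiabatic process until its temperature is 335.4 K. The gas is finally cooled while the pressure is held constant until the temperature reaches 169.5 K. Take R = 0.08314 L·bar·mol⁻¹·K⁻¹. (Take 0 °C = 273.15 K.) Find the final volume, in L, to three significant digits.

Convert: T₁ = 380.3 K.
From PV = nRT: V₁ = nRT₁/P₁ = 48.83 L.
Reversible adiabatic, γ = 1.40: P₂ = P₁·(T₂/T₁)^(γ/(γ−1)) = 3.202 bar; V₂ = V₁·(T₁/T₂)^(1/(γ−1)) = 66.87 L.
P constant ⇒ V ∝ T: P₃ = P₂; V₃ = V₂·(T₃/T₂) = 33.79 L.

V₃ ≈ 33.8 L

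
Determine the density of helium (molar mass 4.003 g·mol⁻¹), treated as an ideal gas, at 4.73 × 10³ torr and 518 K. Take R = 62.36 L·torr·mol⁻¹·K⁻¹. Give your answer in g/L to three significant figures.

ρ = PM/(RT) = (4.73e+03 × 4.003) / (62.36 × 518.0)

ρ ≈ 0.586 g/L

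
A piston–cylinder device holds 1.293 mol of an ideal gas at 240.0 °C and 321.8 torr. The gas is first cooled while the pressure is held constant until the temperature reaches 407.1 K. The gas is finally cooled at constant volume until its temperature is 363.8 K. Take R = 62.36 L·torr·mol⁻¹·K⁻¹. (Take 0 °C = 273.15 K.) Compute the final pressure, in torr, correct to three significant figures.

Convert: T₁ = 513.1 K.
From PV = nRT: V₁ = nRT₁/P₁ = 128.6 L.
Isobaric, so V/T is constant: P₂ = P₁; V₂ = V₁·(T₂/T₁) = 102.0 L.
V constant ⇒ P ∝ T: V₃ = V₂; P₃ = P₂·(T₃/T₂) = 287.6 torr.

P₃ ≈ 288 torr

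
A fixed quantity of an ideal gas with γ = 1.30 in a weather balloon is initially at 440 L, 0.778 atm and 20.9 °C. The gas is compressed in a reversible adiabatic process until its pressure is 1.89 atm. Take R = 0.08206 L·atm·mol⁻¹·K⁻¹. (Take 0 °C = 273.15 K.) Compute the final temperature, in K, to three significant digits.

Convert: T₁ = 294.0 K.
Reversible adiabatic, γ = 1.30: T₂ = T₁·(P₂/P₁)^((γ−1)/γ) = 360.9 K; V₂ = V₁·(P₁/P₂)^(1/γ) = 222.3 L.

T₂ ≈ 361 K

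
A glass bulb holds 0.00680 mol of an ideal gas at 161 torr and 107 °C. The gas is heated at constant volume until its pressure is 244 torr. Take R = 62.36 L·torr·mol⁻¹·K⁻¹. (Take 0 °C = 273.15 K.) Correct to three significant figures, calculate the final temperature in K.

T₂ ≈ 576 K

Convert: T₁ = 380.1 K.
From PV = nRT: V₁ = nRT₁/P₁ = 1.001 L.
Isochoric, so P/T is constant: V₂ = V₁; T₂ = T₁·(P₂/P₁) = 576.1 K.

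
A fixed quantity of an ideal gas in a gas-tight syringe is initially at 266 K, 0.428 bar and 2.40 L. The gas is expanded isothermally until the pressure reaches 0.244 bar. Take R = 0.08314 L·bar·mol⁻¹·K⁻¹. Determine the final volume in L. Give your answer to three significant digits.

T constant ⇒ Boyle's law P V = const: T₂ = T₁; V₂ = V₁·(P₁/P₂) = 4.210 L.

V₂ ≈ 4.21 L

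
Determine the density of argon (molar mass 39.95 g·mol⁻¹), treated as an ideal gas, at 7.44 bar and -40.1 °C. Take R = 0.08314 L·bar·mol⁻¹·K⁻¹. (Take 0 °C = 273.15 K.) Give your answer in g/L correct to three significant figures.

ρ ≈ 15.3 g/L

ρ = PM/(RT) = (7.44 × 39.95) / (0.08314 × 233.0)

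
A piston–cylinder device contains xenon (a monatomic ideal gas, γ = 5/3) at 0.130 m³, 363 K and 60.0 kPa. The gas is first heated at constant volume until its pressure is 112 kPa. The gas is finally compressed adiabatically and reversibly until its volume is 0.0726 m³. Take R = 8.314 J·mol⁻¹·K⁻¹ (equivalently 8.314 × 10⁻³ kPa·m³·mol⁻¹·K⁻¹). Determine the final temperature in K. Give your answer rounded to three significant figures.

T₃ ≈ 999 K

V constant ⇒ P ∝ T: V₂ = V₁; T₂ = T₁·(P₂/P₁) = 677.6 K.
Reversible adiabatic, γ = 5/3: T₃ = T₂·(V₂/V₃)^(γ−1) = 999.2 K; P₃ = P₂·(V₂/V₃)^γ = 295.7 kPa.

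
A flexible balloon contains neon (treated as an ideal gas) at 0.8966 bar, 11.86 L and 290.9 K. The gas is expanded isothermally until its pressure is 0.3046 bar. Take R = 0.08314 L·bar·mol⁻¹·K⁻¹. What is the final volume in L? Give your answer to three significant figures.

T constant ⇒ Boyle's law P V = const: T₂ = T₁; V₂ = V₁·(P₁/P₂) = 34.91 L.

V₂ ≈ 34.9 L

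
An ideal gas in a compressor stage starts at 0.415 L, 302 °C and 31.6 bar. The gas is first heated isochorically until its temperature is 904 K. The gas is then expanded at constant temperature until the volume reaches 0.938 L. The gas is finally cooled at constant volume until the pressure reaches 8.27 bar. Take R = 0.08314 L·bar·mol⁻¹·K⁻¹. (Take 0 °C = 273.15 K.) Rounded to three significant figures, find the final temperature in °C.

T₄ ≈ 67.1 °C

Convert: T₁ = 575.1 K.
Isochoric, so P/T is constant: V₂ = V₁; P₂ = P₁·(T₂/T₁) = 49.67 bar.
T constant ⇒ Boyle's law P V = const: T₃ = T₂; P₃ = P₂·(V₂/V₃) = 21.97 bar.
V constant ⇒ P ∝ T: V₄ = V₃; T₄ = T₃·(P₄/P₃) = 340.2 K.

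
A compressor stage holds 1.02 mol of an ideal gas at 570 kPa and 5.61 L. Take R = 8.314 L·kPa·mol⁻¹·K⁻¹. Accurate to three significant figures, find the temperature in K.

PV = nRT ⇒ T = PV/(nR) = (570 × 5.61) / (1.02 × 8.314)

T ≈ 377 K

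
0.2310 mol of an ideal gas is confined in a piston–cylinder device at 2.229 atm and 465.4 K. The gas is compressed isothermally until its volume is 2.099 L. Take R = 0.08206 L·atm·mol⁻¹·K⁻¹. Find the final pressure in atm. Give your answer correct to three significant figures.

From PV = nRT: V₁ = nRT₁/P₁ = 3.958 L.
T constant ⇒ Boyle's law P V = const: T₂ = T₁; P₂ = P₁·(V₁/V₂) = 4.203 atm.

P₂ ≈ 4.20 atm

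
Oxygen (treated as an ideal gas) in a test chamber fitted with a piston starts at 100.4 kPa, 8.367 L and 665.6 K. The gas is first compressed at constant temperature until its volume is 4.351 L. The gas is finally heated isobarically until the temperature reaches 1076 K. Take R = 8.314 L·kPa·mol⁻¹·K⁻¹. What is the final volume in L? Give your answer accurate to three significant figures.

T constant ⇒ Boyle's law P V = const: T₂ = T₁; P₂ = P₁·(V₁/V₂) = 193.1 kPa.
Isobaric, so V/T is constant: P₃ = P₂; V₃ = V₂·(T₃/T₂) = 7.034 L.

V₃ ≈ 7.03 L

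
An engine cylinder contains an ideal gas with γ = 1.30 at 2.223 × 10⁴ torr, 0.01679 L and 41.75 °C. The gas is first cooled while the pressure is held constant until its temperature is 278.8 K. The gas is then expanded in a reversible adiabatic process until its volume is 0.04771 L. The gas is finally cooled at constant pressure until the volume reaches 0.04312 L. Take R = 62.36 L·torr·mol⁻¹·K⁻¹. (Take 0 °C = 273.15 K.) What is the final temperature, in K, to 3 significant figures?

T₄ ≈ 178 K

Convert: T₁ = 314.9 K.
Isobaric, so V/T is constant: P₂ = P₁; V₂ = V₁·(T₂/T₁) = 0.01487 L.
Adiabatic (γ = 1.30), T V^(γ−1) and P V^γ constant: T₃ = T₂·(V₂/V₃)^(γ−1) = 196.5 K; P₃ = P₂·(V₂/V₃)^γ = 4882 torr.
P constant ⇒ V ∝ T: P₄ = P₃; T₄ = T₃·(V₄/V₃) = 177.6 K.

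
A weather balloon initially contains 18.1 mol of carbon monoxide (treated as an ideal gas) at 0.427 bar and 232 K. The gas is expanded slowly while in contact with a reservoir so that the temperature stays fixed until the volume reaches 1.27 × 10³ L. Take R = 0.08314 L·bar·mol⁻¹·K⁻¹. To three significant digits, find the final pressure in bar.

P₂ ≈ 0.275 bar

From PV = nRT: V₁ = nRT₁/P₁ = 817.6 L.
Isothermal, so P V is constant: T₂ = T₁; P₂ = P₁·(V₁/V₂) = 0.2749 bar.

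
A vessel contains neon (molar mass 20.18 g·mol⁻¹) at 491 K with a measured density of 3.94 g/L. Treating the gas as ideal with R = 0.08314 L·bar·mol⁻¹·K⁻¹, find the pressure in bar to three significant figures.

ρ = PM/(RT) ⇒ P = ρRT/M = (3.94 × 0.08314 × 491.0) / 20.18

P ≈ 7.97 bar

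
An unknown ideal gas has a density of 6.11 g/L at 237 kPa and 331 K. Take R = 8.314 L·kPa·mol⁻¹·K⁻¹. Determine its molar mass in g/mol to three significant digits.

ρ = PM/(RT) ⇒ M = ρRT/P = (6.11 × 8.314 × 331.0) / 237

M ≈ 70.9 g/mol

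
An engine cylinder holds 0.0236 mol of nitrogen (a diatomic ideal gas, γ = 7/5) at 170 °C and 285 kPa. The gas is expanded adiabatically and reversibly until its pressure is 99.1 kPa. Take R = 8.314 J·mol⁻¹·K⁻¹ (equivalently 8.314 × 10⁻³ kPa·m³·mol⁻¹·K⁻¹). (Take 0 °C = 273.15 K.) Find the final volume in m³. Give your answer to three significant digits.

V₂ ≈ 0.000649 m³

Convert: T₁ = 443.1 K.
From PV = nRT: V₁ = nRT₁/P₁ = 0.0003051 m³.
Reversible adiabatic, γ = 7/5: T₂ = T₁·(P₂/P₁)^((γ−1)/γ) = 327.7 K; V₂ = V₁·(P₁/P₂)^(1/γ) = 0.0006488 m³.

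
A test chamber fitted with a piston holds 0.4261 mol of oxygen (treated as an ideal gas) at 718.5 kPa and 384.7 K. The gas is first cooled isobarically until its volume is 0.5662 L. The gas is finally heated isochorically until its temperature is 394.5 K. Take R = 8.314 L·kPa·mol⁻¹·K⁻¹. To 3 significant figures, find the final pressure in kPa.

From PV = nRT: V₁ = nRT₁/P₁ = 1.897 L.
Isobaric, so V/T is constant: P₂ = P₁; T₂ = T₁·(V₂/V₁) = 114.8 K.
Isochoric, so P/T is constant: V₃ = V₂; P₃ = P₂·(T₃/T₂) = 2468 kPa.

P₃ ≈ 2.47e+03 kPa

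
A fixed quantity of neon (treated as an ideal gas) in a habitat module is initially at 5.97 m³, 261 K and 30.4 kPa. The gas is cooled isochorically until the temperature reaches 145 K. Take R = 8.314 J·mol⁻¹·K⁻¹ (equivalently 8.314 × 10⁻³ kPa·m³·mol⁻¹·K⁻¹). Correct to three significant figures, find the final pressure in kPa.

P₂ ≈ 16.9 kPa

Isochoric, so P/T is constant: V₂ = V₁; P₂ = P₁·(T₂/T₁) = 16.89 kPa.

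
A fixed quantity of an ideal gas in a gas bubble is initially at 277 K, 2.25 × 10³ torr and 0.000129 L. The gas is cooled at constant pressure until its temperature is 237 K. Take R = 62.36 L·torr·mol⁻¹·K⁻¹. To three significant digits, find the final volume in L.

P constant ⇒ V ∝ T: P₂ = P₁; V₂ = V₁·(T₂/T₁) = 0.0001104 L.

V₂ ≈ 0.000110 L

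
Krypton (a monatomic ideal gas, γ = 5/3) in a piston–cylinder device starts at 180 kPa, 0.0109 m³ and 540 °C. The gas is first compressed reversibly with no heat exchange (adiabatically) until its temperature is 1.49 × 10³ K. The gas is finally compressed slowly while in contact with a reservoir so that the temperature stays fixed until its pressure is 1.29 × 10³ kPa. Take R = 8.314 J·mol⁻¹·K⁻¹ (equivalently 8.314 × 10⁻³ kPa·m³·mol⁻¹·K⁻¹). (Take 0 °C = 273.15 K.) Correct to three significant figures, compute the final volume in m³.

V₃ ≈ 0.00279 m³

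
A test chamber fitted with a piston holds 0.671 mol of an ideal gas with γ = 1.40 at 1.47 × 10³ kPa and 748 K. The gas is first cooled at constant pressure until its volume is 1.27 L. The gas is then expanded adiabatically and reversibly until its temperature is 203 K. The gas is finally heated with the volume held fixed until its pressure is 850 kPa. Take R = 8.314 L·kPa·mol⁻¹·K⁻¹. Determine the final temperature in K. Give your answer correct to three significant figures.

T₄ ≈ 675 K

From PV = nRT: V₁ = nRT₁/P₁ = 2.839 L.
P constant ⇒ V ∝ T: P₂ = P₁; T₂ = T₁·(V₂/V₁) = 334.6 K.
Adiabatic (γ = 1.40), T V^(γ−1) and P V^γ constant: P₃ = P₂·(T₃/T₂)^(γ/(γ−1)) = 255.6 kPa; V₃ = V₂·(T₂/T₃)^(1/(γ−1)) = 4.431 L.
V constant ⇒ P ∝ T: V₄ = V₃; T₄ = T₃·(P₄/P₃) = 675.2 K.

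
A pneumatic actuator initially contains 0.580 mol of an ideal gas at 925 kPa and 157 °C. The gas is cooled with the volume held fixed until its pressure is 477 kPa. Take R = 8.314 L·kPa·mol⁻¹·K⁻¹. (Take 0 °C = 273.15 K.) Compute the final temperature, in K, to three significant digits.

Convert: T₁ = 430.1 K.
From PV = nRT: V₁ = nRT₁/P₁ = 2.242 L.
Isochoric, so P/T is constant: V₂ = V₁; T₂ = T₁·(P₂/P₁) = 221.8 K.

T₂ ≈ 222 K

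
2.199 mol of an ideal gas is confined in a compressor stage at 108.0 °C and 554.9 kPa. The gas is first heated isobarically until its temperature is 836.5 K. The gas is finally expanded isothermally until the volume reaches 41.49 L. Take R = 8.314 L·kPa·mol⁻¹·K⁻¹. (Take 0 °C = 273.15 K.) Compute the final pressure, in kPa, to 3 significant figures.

Convert: T₁ = 381.1 K.
From PV = nRT: V₁ = nRT₁/P₁ = 12.56 L.
P constant ⇒ V ∝ T: P₂ = P₁; V₂ = V₁·(T₂/T₁) = 27.56 L.
Isothermal, so P V is constant: T₃ = T₂; P₃ = P₂·(V₂/V₃) = 368.6 kPa.

P₃ ≈ 369 kPa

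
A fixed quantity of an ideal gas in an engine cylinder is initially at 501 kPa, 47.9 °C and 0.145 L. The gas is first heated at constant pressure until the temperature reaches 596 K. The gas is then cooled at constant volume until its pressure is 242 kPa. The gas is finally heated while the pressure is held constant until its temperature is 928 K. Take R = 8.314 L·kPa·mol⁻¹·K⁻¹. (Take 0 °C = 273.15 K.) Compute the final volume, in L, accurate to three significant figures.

V₄ ≈ 0.868 L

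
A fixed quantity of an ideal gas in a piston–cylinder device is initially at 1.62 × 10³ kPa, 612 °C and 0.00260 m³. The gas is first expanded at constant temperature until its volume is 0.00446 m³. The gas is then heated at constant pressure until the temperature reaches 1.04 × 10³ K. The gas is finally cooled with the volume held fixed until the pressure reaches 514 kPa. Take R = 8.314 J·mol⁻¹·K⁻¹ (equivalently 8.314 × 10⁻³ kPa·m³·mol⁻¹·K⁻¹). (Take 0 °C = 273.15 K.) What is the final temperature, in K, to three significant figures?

Convert: T₁ = 885.1 K.
T constant ⇒ Boyle's law P V = const: T₂ = T₁; P₂ = P₁·(V₁/V₂) = 944.4 kPa.
Isobaric, so V/T is constant: P₃ = P₂; V₃ = V₂·(T₃/T₂) = 0.005240 m³.
Isochoric, so P/T is constant: V₄ = V₃; T₄ = T₃·(P₄/P₃) = 566.0 K.

T₄ ≈ 566 K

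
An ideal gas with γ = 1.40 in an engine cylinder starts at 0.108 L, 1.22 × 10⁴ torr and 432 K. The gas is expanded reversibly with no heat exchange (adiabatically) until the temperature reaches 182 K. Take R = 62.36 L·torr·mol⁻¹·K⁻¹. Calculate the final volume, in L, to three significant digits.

V₂ ≈ 0.937 L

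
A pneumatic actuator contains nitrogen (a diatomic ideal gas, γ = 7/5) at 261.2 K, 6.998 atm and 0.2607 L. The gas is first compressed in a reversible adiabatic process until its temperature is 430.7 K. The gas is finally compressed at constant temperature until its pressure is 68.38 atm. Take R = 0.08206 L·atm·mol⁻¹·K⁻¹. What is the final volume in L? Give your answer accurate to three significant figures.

V₃ ≈ 0.0440 L

Adiabatic (γ = 7/5), T V^(γ−1) and P V^γ constant: P₂ = P₁·(T₂/T₁)^(γ/(γ−1)) = 40.29 atm; V₂ = V₁·(T₁/T₂)^(1/(γ−1)) = 0.07467 L.
Isothermal, so P V is constant: T₃ = T₂; V₃ = V₂·(P₂/P₃) = 0.04399 L.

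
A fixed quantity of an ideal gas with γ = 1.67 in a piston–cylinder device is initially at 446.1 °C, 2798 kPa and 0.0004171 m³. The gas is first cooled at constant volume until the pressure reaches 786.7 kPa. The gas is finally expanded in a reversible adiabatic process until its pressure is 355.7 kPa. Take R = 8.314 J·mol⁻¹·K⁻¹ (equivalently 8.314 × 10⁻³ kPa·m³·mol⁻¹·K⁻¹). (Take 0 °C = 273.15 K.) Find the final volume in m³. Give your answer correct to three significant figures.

Convert: T₁ = 719.2 K.
Isochoric, so P/T is constant: V₂ = V₁; T₂ = T₁·(P₂/P₁) = 202.2 K.
Reversible adiabatic, γ = 1.67: T₃ = T₂·(P₃/P₂)^((γ−1)/γ) = 147.1 K; V₃ = V₂·(P₂/P₃)^(1/γ) = 0.0006709 m³.

V₃ ≈ 0.000671 m³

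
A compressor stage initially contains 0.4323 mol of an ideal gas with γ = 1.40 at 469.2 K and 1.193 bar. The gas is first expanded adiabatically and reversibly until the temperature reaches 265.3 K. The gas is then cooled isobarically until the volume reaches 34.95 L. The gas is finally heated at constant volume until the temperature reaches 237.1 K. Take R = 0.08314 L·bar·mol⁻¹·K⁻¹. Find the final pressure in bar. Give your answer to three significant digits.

P₄ ≈ 0.244 bar

From PV = nRT: V₁ = nRT₁/P₁ = 14.14 L.
Adiabatic (γ = 1.40), T V^(γ−1) and P V^γ constant: P₂ = P₁·(T₂/T₁)^(γ/(γ−1)) = 0.1622 bar; V₂ = V₁·(T₁/T₂)^(1/(γ−1)) = 58.80 L.
P constant ⇒ V ∝ T: P₃ = P₂; T₃ = T₂·(V₃/V₂) = 157.7 K.
Isochoric, so P/T is constant: V₄ = V₃; P₄ = P₃·(T₄/T₃) = 0.2438 bar.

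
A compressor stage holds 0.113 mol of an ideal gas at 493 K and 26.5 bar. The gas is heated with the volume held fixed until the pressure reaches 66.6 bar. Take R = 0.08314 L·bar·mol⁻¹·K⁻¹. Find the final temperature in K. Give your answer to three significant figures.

T₂ ≈ 1.24e+03 K

From PV = nRT: V₁ = nRT₁/P₁ = 0.1748 L.
Isochoric, so P/T is constant: V₂ = V₁; T₂ = T₁·(P₂/P₁) = 1239 K.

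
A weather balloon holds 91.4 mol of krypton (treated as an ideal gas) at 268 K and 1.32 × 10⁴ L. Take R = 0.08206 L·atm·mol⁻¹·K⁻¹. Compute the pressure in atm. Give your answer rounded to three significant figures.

P ≈ 0.152 atm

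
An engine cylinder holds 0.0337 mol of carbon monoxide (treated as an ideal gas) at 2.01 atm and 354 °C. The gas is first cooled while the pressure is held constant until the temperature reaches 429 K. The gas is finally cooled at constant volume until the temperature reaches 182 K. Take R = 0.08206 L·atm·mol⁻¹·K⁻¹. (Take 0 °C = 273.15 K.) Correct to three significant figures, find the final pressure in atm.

Convert: T₁ = 627.1 K.
From PV = nRT: V₁ = nRT₁/P₁ = 0.8629 L.
Isobaric, so V/T is constant: P₂ = P₁; V₂ = V₁·(T₂/T₁) = 0.5902 L.
Isochoric, so P/T is constant: V₃ = V₂; P₃ = P₂·(T₃/T₂) = 0.8527 atm.

P₃ ≈ 0.853 atm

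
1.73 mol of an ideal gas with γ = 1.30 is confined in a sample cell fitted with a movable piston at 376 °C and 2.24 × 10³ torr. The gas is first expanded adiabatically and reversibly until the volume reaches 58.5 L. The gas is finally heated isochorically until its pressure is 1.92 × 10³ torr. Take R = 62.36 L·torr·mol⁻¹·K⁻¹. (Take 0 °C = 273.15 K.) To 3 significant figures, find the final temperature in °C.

T₃ ≈ 768 °C

Convert: T₁ = 649.1 K.
From PV = nRT: V₁ = nRT₁/P₁ = 31.26 L.
Reversible adiabatic, γ = 1.30: T₂ = T₁·(V₁/V₂)^(γ−1) = 537.9 K; P₂ = P₁·(V₁/V₂)^γ = 992.0 torr.
Isochoric, so P/T is constant: V₃ = V₂; T₃ = T₂·(P₃/P₂) = 1041 K.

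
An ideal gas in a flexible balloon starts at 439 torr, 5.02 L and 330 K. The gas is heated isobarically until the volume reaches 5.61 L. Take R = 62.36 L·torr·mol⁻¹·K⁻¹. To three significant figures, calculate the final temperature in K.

T₂ ≈ 369 K

Isobaric, so V/T is constant: P₂ = P₁; T₂ = T₁·(V₂/V₁) = 368.8 K.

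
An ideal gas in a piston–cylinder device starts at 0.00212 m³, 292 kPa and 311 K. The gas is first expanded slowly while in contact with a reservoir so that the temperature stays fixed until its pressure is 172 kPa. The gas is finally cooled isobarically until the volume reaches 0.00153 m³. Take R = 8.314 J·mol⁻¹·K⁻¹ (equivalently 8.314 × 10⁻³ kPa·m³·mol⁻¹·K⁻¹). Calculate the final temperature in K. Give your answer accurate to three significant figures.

T₃ ≈ 132 K

T constant ⇒ Boyle's law P V = const: T₂ = T₁; V₂ = V₁·(P₁/P₂) = 0.003599 m³.
Isobaric, so V/T is constant: P₃ = P₂; T₃ = T₂·(V₃/V₂) = 132.2 K.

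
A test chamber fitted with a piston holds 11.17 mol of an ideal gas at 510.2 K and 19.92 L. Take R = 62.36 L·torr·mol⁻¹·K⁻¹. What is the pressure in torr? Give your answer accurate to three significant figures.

PV = nRT ⇒ P = nRT/V = (11.17 × 62.36 × 510.2) / 19.92

P ≈ 1.78e+04 torr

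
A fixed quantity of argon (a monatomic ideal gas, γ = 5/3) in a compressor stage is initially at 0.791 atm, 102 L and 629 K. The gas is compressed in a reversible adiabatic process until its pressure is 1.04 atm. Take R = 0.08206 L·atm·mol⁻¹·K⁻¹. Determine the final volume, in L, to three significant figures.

Adiabatic (γ = 5/3), T V^(γ−1) and P V^γ constant: T₂ = T₁·(P₂/P₁)^((γ−1)/γ) = 701.8 K; V₂ = V₁·(P₁/P₂)^(1/γ) = 86.55 L.

V₂ ≈ 86.6 L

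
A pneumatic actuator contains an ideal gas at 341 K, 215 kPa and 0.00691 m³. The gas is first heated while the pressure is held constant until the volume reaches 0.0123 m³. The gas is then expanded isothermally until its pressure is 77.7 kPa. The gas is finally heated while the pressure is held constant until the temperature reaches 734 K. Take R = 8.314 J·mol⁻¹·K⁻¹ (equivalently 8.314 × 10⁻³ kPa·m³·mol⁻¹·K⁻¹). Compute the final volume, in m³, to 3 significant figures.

V₄ ≈ 0.0412 m³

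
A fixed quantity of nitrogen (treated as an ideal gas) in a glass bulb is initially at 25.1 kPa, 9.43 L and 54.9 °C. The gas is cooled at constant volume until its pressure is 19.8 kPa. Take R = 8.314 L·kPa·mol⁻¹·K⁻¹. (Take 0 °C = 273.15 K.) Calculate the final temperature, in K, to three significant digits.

T₂ ≈ 259 K

Convert: T₁ = 328.0 K.
V constant ⇒ P ∝ T: V₂ = V₁; T₂ = T₁·(P₂/P₁) = 258.8 K.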